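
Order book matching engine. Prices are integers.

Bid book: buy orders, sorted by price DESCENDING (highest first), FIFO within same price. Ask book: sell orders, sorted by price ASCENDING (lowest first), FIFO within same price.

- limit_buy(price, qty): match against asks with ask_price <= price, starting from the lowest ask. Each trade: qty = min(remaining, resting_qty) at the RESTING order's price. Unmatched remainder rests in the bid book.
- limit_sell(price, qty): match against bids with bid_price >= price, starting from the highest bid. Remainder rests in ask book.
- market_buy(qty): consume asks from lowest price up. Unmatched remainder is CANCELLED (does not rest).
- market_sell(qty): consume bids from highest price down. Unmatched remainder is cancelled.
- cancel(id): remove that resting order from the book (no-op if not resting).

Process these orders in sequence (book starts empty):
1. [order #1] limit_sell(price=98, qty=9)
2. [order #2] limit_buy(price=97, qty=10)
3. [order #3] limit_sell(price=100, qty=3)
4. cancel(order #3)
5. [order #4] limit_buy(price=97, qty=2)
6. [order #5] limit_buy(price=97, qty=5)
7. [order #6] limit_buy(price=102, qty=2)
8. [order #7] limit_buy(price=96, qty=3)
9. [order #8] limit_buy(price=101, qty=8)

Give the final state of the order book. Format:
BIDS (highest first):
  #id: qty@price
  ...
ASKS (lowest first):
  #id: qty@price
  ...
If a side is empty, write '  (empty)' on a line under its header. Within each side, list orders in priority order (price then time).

Answer: BIDS (highest first):
  #8: 1@101
  #2: 10@97
  #4: 2@97
  #5: 5@97
  #7: 3@96
ASKS (lowest first):
  (empty)

Derivation:
After op 1 [order #1] limit_sell(price=98, qty=9): fills=none; bids=[-] asks=[#1:9@98]
After op 2 [order #2] limit_buy(price=97, qty=10): fills=none; bids=[#2:10@97] asks=[#1:9@98]
After op 3 [order #3] limit_sell(price=100, qty=3): fills=none; bids=[#2:10@97] asks=[#1:9@98 #3:3@100]
After op 4 cancel(order #3): fills=none; bids=[#2:10@97] asks=[#1:9@98]
After op 5 [order #4] limit_buy(price=97, qty=2): fills=none; bids=[#2:10@97 #4:2@97] asks=[#1:9@98]
After op 6 [order #5] limit_buy(price=97, qty=5): fills=none; bids=[#2:10@97 #4:2@97 #5:5@97] asks=[#1:9@98]
After op 7 [order #6] limit_buy(price=102, qty=2): fills=#6x#1:2@98; bids=[#2:10@97 #4:2@97 #5:5@97] asks=[#1:7@98]
After op 8 [order #7] limit_buy(price=96, qty=3): fills=none; bids=[#2:10@97 #4:2@97 #5:5@97 #7:3@96] asks=[#1:7@98]
After op 9 [order #8] limit_buy(price=101, qty=8): fills=#8x#1:7@98; bids=[#8:1@101 #2:10@97 #4:2@97 #5:5@97 #7:3@96] asks=[-]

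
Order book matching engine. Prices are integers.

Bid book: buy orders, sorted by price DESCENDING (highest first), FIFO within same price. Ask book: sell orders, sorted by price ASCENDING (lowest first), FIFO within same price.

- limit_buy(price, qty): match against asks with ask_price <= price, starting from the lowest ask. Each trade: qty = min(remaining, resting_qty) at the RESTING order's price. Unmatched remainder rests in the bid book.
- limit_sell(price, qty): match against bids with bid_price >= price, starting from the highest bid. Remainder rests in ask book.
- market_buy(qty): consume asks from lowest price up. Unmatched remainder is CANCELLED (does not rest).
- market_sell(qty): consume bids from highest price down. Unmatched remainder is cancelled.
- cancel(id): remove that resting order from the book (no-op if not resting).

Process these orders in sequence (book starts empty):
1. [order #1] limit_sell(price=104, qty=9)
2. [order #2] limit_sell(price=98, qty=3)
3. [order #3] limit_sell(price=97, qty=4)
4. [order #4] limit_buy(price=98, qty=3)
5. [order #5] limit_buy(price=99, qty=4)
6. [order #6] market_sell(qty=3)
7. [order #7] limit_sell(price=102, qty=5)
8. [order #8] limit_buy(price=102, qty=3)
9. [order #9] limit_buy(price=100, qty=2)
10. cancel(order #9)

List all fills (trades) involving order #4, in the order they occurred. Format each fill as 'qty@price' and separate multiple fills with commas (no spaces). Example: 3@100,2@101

Answer: 3@97

Derivation:
After op 1 [order #1] limit_sell(price=104, qty=9): fills=none; bids=[-] asks=[#1:9@104]
After op 2 [order #2] limit_sell(price=98, qty=3): fills=none; bids=[-] asks=[#2:3@98 #1:9@104]
After op 3 [order #3] limit_sell(price=97, qty=4): fills=none; bids=[-] asks=[#3:4@97 #2:3@98 #1:9@104]
After op 4 [order #4] limit_buy(price=98, qty=3): fills=#4x#3:3@97; bids=[-] asks=[#3:1@97 #2:3@98 #1:9@104]
After op 5 [order #5] limit_buy(price=99, qty=4): fills=#5x#3:1@97 #5x#2:3@98; bids=[-] asks=[#1:9@104]
After op 6 [order #6] market_sell(qty=3): fills=none; bids=[-] asks=[#1:9@104]
After op 7 [order #7] limit_sell(price=102, qty=5): fills=none; bids=[-] asks=[#7:5@102 #1:9@104]
After op 8 [order #8] limit_buy(price=102, qty=3): fills=#8x#7:3@102; bids=[-] asks=[#7:2@102 #1:9@104]
After op 9 [order #9] limit_buy(price=100, qty=2): fills=none; bids=[#9:2@100] asks=[#7:2@102 #1:9@104]
After op 10 cancel(order #9): fills=none; bids=[-] asks=[#7:2@102 #1:9@104]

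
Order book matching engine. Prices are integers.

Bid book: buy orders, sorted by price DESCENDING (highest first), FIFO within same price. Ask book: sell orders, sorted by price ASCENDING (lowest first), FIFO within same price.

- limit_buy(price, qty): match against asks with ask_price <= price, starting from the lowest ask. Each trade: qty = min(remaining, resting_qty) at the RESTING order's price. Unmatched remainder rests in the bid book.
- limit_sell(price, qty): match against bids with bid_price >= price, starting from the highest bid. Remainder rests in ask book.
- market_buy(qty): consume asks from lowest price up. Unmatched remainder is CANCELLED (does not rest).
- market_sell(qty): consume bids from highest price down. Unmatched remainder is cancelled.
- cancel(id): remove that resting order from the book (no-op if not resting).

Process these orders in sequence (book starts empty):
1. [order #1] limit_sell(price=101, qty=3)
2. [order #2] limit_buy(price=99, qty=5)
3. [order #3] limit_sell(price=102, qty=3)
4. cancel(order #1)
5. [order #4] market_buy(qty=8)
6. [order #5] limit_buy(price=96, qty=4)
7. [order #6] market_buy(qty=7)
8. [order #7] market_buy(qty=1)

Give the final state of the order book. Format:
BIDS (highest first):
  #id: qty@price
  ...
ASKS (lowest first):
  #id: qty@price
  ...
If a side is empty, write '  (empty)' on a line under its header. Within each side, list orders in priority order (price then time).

Answer: BIDS (highest first):
  #2: 5@99
  #5: 4@96
ASKS (lowest first):
  (empty)

Derivation:
After op 1 [order #1] limit_sell(price=101, qty=3): fills=none; bids=[-] asks=[#1:3@101]
After op 2 [order #2] limit_buy(price=99, qty=5): fills=none; bids=[#2:5@99] asks=[#1:3@101]
After op 3 [order #3] limit_sell(price=102, qty=3): fills=none; bids=[#2:5@99] asks=[#1:3@101 #3:3@102]
After op 4 cancel(order #1): fills=none; bids=[#2:5@99] asks=[#3:3@102]
After op 5 [order #4] market_buy(qty=8): fills=#4x#3:3@102; bids=[#2:5@99] asks=[-]
After op 6 [order #5] limit_buy(price=96, qty=4): fills=none; bids=[#2:5@99 #5:4@96] asks=[-]
After op 7 [order #6] market_buy(qty=7): fills=none; bids=[#2:5@99 #5:4@96] asks=[-]
After op 8 [order #7] market_buy(qty=1): fills=none; bids=[#2:5@99 #5:4@96] asks=[-]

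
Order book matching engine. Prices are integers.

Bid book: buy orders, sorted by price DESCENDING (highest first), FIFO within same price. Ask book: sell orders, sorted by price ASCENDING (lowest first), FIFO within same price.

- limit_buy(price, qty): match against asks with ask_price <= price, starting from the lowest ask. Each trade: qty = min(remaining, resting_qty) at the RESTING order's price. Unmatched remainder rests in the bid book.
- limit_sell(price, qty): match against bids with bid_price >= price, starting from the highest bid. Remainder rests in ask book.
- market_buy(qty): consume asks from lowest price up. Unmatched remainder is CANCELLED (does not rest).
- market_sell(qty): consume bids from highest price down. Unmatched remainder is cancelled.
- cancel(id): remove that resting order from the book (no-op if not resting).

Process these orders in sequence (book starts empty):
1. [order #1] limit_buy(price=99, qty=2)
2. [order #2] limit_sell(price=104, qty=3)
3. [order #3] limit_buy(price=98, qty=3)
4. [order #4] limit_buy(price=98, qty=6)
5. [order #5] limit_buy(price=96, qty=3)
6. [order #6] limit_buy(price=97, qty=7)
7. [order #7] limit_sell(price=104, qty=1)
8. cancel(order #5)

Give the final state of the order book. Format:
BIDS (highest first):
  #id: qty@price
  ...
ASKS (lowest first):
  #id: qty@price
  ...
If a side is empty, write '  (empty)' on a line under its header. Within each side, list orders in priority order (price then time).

After op 1 [order #1] limit_buy(price=99, qty=2): fills=none; bids=[#1:2@99] asks=[-]
After op 2 [order #2] limit_sell(price=104, qty=3): fills=none; bids=[#1:2@99] asks=[#2:3@104]
After op 3 [order #3] limit_buy(price=98, qty=3): fills=none; bids=[#1:2@99 #3:3@98] asks=[#2:3@104]
After op 4 [order #4] limit_buy(price=98, qty=6): fills=none; bids=[#1:2@99 #3:3@98 #4:6@98] asks=[#2:3@104]
After op 5 [order #5] limit_buy(price=96, qty=3): fills=none; bids=[#1:2@99 #3:3@98 #4:6@98 #5:3@96] asks=[#2:3@104]
After op 6 [order #6] limit_buy(price=97, qty=7): fills=none; bids=[#1:2@99 #3:3@98 #4:6@98 #6:7@97 #5:3@96] asks=[#2:3@104]
After op 7 [order #7] limit_sell(price=104, qty=1): fills=none; bids=[#1:2@99 #3:3@98 #4:6@98 #6:7@97 #5:3@96] asks=[#2:3@104 #7:1@104]
After op 8 cancel(order #5): fills=none; bids=[#1:2@99 #3:3@98 #4:6@98 #6:7@97] asks=[#2:3@104 #7:1@104]

Answer: BIDS (highest first):
  #1: 2@99
  #3: 3@98
  #4: 6@98
  #6: 7@97
ASKS (lowest first):
  #2: 3@104
  #7: 1@104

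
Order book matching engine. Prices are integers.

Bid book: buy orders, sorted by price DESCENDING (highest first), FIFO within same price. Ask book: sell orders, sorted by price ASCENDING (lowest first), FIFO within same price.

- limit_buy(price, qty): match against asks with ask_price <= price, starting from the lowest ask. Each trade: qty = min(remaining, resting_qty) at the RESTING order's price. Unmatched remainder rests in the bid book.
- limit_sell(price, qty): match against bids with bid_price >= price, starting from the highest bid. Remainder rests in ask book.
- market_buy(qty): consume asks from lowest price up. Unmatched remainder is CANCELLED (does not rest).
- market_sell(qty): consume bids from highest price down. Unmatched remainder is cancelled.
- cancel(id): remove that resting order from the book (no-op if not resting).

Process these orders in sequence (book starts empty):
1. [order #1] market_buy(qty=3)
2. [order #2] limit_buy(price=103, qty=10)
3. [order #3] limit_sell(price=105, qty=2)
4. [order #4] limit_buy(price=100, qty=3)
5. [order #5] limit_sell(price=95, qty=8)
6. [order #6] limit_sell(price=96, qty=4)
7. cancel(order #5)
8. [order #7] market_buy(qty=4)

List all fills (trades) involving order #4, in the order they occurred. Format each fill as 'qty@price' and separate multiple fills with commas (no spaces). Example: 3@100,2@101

After op 1 [order #1] market_buy(qty=3): fills=none; bids=[-] asks=[-]
After op 2 [order #2] limit_buy(price=103, qty=10): fills=none; bids=[#2:10@103] asks=[-]
After op 3 [order #3] limit_sell(price=105, qty=2): fills=none; bids=[#2:10@103] asks=[#3:2@105]
After op 4 [order #4] limit_buy(price=100, qty=3): fills=none; bids=[#2:10@103 #4:3@100] asks=[#3:2@105]
After op 5 [order #5] limit_sell(price=95, qty=8): fills=#2x#5:8@103; bids=[#2:2@103 #4:3@100] asks=[#3:2@105]
After op 6 [order #6] limit_sell(price=96, qty=4): fills=#2x#6:2@103 #4x#6:2@100; bids=[#4:1@100] asks=[#3:2@105]
After op 7 cancel(order #5): fills=none; bids=[#4:1@100] asks=[#3:2@105]
After op 8 [order #7] market_buy(qty=4): fills=#7x#3:2@105; bids=[#4:1@100] asks=[-]

Answer: 2@100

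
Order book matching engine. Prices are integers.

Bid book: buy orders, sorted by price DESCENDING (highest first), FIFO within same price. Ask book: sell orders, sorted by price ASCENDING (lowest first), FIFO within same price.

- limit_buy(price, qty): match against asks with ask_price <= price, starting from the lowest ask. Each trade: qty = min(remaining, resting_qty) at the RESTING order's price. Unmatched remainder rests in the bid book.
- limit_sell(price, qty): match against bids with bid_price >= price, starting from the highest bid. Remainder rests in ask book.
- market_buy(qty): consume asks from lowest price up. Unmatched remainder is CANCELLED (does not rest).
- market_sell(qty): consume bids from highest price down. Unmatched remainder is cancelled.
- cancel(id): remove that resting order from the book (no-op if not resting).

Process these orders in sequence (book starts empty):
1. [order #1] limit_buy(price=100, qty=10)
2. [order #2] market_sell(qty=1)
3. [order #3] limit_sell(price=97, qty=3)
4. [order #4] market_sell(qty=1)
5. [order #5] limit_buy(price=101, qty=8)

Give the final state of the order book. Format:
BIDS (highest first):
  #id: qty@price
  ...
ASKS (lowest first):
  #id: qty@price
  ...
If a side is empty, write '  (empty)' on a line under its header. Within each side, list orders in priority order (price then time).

After op 1 [order #1] limit_buy(price=100, qty=10): fills=none; bids=[#1:10@100] asks=[-]
After op 2 [order #2] market_sell(qty=1): fills=#1x#2:1@100; bids=[#1:9@100] asks=[-]
After op 3 [order #3] limit_sell(price=97, qty=3): fills=#1x#3:3@100; bids=[#1:6@100] asks=[-]
After op 4 [order #4] market_sell(qty=1): fills=#1x#4:1@100; bids=[#1:5@100] asks=[-]
After op 5 [order #5] limit_buy(price=101, qty=8): fills=none; bids=[#5:8@101 #1:5@100] asks=[-]

Answer: BIDS (highest first):
  #5: 8@101
  #1: 5@100
ASKS (lowest first):
  (empty)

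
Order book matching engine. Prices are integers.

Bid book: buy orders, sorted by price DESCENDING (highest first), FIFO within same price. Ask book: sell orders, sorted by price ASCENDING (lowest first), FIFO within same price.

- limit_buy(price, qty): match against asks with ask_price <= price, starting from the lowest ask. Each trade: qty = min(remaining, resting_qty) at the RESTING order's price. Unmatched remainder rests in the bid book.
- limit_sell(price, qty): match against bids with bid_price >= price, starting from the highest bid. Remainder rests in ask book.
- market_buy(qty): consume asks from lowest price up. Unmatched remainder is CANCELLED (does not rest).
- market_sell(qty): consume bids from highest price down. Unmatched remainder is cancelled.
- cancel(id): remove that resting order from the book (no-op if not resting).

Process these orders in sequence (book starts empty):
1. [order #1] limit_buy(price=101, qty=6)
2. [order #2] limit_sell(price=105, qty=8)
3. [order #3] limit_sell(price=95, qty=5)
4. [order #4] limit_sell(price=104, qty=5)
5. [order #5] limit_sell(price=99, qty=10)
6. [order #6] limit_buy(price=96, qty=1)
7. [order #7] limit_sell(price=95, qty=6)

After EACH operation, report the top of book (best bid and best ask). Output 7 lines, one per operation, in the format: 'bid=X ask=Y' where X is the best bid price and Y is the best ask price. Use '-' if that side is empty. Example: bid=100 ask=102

Answer: bid=101 ask=-
bid=101 ask=105
bid=101 ask=105
bid=101 ask=104
bid=- ask=99
bid=96 ask=99
bid=- ask=95

Derivation:
After op 1 [order #1] limit_buy(price=101, qty=6): fills=none; bids=[#1:6@101] asks=[-]
After op 2 [order #2] limit_sell(price=105, qty=8): fills=none; bids=[#1:6@101] asks=[#2:8@105]
After op 3 [order #3] limit_sell(price=95, qty=5): fills=#1x#3:5@101; bids=[#1:1@101] asks=[#2:8@105]
After op 4 [order #4] limit_sell(price=104, qty=5): fills=none; bids=[#1:1@101] asks=[#4:5@104 #2:8@105]
After op 5 [order #5] limit_sell(price=99, qty=10): fills=#1x#5:1@101; bids=[-] asks=[#5:9@99 #4:5@104 #2:8@105]
After op 6 [order #6] limit_buy(price=96, qty=1): fills=none; bids=[#6:1@96] asks=[#5:9@99 #4:5@104 #2:8@105]
After op 7 [order #7] limit_sell(price=95, qty=6): fills=#6x#7:1@96; bids=[-] asks=[#7:5@95 #5:9@99 #4:5@104 #2:8@105]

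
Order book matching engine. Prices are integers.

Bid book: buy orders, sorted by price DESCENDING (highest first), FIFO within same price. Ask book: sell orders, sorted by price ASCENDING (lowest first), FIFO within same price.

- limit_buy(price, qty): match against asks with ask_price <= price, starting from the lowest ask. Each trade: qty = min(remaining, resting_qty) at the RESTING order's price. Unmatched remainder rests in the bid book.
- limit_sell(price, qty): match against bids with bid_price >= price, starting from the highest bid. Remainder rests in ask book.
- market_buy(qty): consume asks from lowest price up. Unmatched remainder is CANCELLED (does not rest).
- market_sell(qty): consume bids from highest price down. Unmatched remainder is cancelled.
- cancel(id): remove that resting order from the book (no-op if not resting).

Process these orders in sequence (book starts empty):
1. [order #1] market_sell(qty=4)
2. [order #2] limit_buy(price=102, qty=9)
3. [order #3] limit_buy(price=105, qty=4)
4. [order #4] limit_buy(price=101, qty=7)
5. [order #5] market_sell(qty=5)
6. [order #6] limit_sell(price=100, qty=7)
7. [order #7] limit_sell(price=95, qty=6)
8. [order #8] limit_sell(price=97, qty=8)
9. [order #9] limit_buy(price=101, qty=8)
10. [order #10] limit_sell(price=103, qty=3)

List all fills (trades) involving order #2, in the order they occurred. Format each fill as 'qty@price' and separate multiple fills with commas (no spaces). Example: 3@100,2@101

Answer: 1@102,7@102,1@102

Derivation:
After op 1 [order #1] market_sell(qty=4): fills=none; bids=[-] asks=[-]
After op 2 [order #2] limit_buy(price=102, qty=9): fills=none; bids=[#2:9@102] asks=[-]
After op 3 [order #3] limit_buy(price=105, qty=4): fills=none; bids=[#3:4@105 #2:9@102] asks=[-]
After op 4 [order #4] limit_buy(price=101, qty=7): fills=none; bids=[#3:4@105 #2:9@102 #4:7@101] asks=[-]
After op 5 [order #5] market_sell(qty=5): fills=#3x#5:4@105 #2x#5:1@102; bids=[#2:8@102 #4:7@101] asks=[-]
After op 6 [order #6] limit_sell(price=100, qty=7): fills=#2x#6:7@102; bids=[#2:1@102 #4:7@101] asks=[-]
After op 7 [order #7] limit_sell(price=95, qty=6): fills=#2x#7:1@102 #4x#7:5@101; bids=[#4:2@101] asks=[-]
After op 8 [order #8] limit_sell(price=97, qty=8): fills=#4x#8:2@101; bids=[-] asks=[#8:6@97]
After op 9 [order #9] limit_buy(price=101, qty=8): fills=#9x#8:6@97; bids=[#9:2@101] asks=[-]
After op 10 [order #10] limit_sell(price=103, qty=3): fills=none; bids=[#9:2@101] asks=[#10:3@103]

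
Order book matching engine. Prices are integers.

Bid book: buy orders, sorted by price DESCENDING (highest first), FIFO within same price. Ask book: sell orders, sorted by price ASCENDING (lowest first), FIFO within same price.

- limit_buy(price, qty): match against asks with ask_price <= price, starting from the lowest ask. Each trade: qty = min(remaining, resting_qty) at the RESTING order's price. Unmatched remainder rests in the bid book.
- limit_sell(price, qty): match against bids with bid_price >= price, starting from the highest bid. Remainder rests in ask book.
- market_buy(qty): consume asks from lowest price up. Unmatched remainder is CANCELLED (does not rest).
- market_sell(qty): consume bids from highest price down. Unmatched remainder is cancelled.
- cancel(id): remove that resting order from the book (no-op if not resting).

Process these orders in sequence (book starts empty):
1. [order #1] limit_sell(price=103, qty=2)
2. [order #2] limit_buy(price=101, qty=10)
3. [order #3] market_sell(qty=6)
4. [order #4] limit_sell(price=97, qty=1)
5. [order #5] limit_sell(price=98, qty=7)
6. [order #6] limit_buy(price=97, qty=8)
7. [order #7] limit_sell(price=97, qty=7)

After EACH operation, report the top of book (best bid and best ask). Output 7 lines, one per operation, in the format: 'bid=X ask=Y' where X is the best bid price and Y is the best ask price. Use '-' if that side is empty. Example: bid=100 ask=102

Answer: bid=- ask=103
bid=101 ask=103
bid=101 ask=103
bid=101 ask=103
bid=- ask=98
bid=97 ask=98
bid=97 ask=98

Derivation:
After op 1 [order #1] limit_sell(price=103, qty=2): fills=none; bids=[-] asks=[#1:2@103]
After op 2 [order #2] limit_buy(price=101, qty=10): fills=none; bids=[#2:10@101] asks=[#1:2@103]
After op 3 [order #3] market_sell(qty=6): fills=#2x#3:6@101; bids=[#2:4@101] asks=[#1:2@103]
After op 4 [order #4] limit_sell(price=97, qty=1): fills=#2x#4:1@101; bids=[#2:3@101] asks=[#1:2@103]
After op 5 [order #5] limit_sell(price=98, qty=7): fills=#2x#5:3@101; bids=[-] asks=[#5:4@98 #1:2@103]
After op 6 [order #6] limit_buy(price=97, qty=8): fills=none; bids=[#6:8@97] asks=[#5:4@98 #1:2@103]
After op 7 [order #7] limit_sell(price=97, qty=7): fills=#6x#7:7@97; bids=[#6:1@97] asks=[#5:4@98 #1:2@103]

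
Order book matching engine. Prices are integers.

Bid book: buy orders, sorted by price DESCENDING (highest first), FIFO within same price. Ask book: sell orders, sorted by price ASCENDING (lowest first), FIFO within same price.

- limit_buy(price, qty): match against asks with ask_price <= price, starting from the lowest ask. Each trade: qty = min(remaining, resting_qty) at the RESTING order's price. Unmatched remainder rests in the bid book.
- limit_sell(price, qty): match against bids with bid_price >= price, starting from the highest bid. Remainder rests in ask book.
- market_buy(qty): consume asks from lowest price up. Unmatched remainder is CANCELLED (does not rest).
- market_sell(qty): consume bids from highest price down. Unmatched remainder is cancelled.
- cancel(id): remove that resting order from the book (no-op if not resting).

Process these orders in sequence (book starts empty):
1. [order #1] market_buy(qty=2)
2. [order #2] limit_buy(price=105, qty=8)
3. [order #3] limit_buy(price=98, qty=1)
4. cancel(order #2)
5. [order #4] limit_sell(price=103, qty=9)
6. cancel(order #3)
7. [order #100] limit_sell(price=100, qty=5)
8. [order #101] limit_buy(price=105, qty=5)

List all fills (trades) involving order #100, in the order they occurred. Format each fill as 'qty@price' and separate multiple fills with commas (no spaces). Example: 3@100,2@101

Answer: 5@100

Derivation:
After op 1 [order #1] market_buy(qty=2): fills=none; bids=[-] asks=[-]
After op 2 [order #2] limit_buy(price=105, qty=8): fills=none; bids=[#2:8@105] asks=[-]
After op 3 [order #3] limit_buy(price=98, qty=1): fills=none; bids=[#2:8@105 #3:1@98] asks=[-]
After op 4 cancel(order #2): fills=none; bids=[#3:1@98] asks=[-]
After op 5 [order #4] limit_sell(price=103, qty=9): fills=none; bids=[#3:1@98] asks=[#4:9@103]
After op 6 cancel(order #3): fills=none; bids=[-] asks=[#4:9@103]
After op 7 [order #100] limit_sell(price=100, qty=5): fills=none; bids=[-] asks=[#100:5@100 #4:9@103]
After op 8 [order #101] limit_buy(price=105, qty=5): fills=#101x#100:5@100; bids=[-] asks=[#4:9@103]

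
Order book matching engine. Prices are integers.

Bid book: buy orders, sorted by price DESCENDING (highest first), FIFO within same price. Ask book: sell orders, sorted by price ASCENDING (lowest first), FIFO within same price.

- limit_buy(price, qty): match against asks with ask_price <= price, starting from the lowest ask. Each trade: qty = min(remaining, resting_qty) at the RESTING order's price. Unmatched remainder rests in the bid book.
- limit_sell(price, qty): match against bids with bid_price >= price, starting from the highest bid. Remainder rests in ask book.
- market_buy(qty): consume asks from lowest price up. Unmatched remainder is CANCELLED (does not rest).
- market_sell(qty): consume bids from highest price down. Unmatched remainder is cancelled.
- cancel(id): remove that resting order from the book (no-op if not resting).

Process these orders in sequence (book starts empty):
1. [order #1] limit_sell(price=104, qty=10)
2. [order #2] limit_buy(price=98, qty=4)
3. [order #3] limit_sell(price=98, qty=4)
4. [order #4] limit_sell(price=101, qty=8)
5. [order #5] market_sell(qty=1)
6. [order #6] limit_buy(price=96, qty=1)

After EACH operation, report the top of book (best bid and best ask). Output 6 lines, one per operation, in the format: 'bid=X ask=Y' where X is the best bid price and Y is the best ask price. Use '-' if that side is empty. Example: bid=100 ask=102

After op 1 [order #1] limit_sell(price=104, qty=10): fills=none; bids=[-] asks=[#1:10@104]
After op 2 [order #2] limit_buy(price=98, qty=4): fills=none; bids=[#2:4@98] asks=[#1:10@104]
After op 3 [order #3] limit_sell(price=98, qty=4): fills=#2x#3:4@98; bids=[-] asks=[#1:10@104]
After op 4 [order #4] limit_sell(price=101, qty=8): fills=none; bids=[-] asks=[#4:8@101 #1:10@104]
After op 5 [order #5] market_sell(qty=1): fills=none; bids=[-] asks=[#4:8@101 #1:10@104]
After op 6 [order #6] limit_buy(price=96, qty=1): fills=none; bids=[#6:1@96] asks=[#4:8@101 #1:10@104]

Answer: bid=- ask=104
bid=98 ask=104
bid=- ask=104
bid=- ask=101
bid=- ask=101
bid=96 ask=101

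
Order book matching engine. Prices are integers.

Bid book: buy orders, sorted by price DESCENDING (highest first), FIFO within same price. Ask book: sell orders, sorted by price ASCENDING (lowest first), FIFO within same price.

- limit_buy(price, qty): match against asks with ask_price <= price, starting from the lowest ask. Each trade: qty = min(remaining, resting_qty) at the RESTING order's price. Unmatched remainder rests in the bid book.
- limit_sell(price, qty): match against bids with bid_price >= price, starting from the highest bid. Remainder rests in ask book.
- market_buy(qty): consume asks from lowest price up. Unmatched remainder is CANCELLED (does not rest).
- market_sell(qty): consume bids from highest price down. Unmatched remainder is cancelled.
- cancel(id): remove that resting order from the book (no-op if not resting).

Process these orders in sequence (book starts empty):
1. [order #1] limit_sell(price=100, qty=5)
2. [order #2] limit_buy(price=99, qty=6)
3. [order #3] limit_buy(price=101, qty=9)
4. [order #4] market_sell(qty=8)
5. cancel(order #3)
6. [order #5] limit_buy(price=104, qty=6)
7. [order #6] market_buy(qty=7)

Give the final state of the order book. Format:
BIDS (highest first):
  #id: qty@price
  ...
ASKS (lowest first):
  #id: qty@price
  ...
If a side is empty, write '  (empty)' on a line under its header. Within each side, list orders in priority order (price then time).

After op 1 [order #1] limit_sell(price=100, qty=5): fills=none; bids=[-] asks=[#1:5@100]
After op 2 [order #2] limit_buy(price=99, qty=6): fills=none; bids=[#2:6@99] asks=[#1:5@100]
After op 3 [order #3] limit_buy(price=101, qty=9): fills=#3x#1:5@100; bids=[#3:4@101 #2:6@99] asks=[-]
After op 4 [order #4] market_sell(qty=8): fills=#3x#4:4@101 #2x#4:4@99; bids=[#2:2@99] asks=[-]
After op 5 cancel(order #3): fills=none; bids=[#2:2@99] asks=[-]
After op 6 [order #5] limit_buy(price=104, qty=6): fills=none; bids=[#5:6@104 #2:2@99] asks=[-]
After op 7 [order #6] market_buy(qty=7): fills=none; bids=[#5:6@104 #2:2@99] asks=[-]

Answer: BIDS (highest first):
  #5: 6@104
  #2: 2@99
ASKS (lowest first):
  (empty)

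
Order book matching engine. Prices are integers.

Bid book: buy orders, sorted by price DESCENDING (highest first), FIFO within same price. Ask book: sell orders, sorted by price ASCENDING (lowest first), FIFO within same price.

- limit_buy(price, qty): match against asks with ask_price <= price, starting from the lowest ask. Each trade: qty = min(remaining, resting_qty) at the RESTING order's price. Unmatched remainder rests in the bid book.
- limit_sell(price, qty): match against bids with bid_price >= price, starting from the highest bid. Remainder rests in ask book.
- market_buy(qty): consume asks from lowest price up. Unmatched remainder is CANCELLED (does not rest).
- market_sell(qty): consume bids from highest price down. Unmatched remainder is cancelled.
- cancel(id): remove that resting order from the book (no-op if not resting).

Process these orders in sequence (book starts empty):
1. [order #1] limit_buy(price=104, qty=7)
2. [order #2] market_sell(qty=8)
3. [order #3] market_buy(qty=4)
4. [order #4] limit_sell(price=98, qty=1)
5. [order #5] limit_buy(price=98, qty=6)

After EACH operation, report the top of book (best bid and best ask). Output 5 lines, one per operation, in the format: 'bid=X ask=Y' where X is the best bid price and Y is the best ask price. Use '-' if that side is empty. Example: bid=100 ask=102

After op 1 [order #1] limit_buy(price=104, qty=7): fills=none; bids=[#1:7@104] asks=[-]
After op 2 [order #2] market_sell(qty=8): fills=#1x#2:7@104; bids=[-] asks=[-]
After op 3 [order #3] market_buy(qty=4): fills=none; bids=[-] asks=[-]
After op 4 [order #4] limit_sell(price=98, qty=1): fills=none; bids=[-] asks=[#4:1@98]
After op 5 [order #5] limit_buy(price=98, qty=6): fills=#5x#4:1@98; bids=[#5:5@98] asks=[-]

Answer: bid=104 ask=-
bid=- ask=-
bid=- ask=-
bid=- ask=98
bid=98 ask=-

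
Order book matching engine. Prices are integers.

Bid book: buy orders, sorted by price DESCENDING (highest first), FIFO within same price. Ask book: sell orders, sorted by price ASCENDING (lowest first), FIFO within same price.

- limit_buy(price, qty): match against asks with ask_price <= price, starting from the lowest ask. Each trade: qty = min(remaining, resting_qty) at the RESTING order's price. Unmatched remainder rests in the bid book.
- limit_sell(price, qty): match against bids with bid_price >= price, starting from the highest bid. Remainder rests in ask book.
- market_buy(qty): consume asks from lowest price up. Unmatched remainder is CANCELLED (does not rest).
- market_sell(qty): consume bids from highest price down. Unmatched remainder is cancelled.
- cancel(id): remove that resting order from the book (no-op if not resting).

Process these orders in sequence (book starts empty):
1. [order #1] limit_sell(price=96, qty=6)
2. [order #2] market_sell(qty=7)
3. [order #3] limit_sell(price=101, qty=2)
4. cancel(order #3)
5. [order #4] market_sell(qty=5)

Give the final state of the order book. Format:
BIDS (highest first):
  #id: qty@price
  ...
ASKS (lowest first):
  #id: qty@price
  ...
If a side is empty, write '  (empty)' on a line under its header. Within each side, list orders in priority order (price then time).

After op 1 [order #1] limit_sell(price=96, qty=6): fills=none; bids=[-] asks=[#1:6@96]
After op 2 [order #2] market_sell(qty=7): fills=none; bids=[-] asks=[#1:6@96]
After op 3 [order #3] limit_sell(price=101, qty=2): fills=none; bids=[-] asks=[#1:6@96 #3:2@101]
After op 4 cancel(order #3): fills=none; bids=[-] asks=[#1:6@96]
After op 5 [order #4] market_sell(qty=5): fills=none; bids=[-] asks=[#1:6@96]

Answer: BIDS (highest first):
  (empty)
ASKS (lowest first):
  #1: 6@96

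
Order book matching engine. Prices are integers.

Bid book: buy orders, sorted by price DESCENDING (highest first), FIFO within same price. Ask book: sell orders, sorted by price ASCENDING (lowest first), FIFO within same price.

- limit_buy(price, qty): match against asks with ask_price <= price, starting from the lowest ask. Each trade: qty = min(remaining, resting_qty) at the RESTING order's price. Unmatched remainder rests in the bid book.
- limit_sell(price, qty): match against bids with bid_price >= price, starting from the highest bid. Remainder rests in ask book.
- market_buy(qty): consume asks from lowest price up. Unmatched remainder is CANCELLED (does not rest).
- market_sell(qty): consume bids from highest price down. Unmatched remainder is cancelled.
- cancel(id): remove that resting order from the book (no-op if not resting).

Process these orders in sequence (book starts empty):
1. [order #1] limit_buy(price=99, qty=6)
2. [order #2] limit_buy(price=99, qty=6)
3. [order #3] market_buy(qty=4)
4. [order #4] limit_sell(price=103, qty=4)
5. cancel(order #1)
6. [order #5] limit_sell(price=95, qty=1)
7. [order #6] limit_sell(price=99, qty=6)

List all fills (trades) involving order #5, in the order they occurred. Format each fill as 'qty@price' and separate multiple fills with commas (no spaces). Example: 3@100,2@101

After op 1 [order #1] limit_buy(price=99, qty=6): fills=none; bids=[#1:6@99] asks=[-]
After op 2 [order #2] limit_buy(price=99, qty=6): fills=none; bids=[#1:6@99 #2:6@99] asks=[-]
After op 3 [order #3] market_buy(qty=4): fills=none; bids=[#1:6@99 #2:6@99] asks=[-]
After op 4 [order #4] limit_sell(price=103, qty=4): fills=none; bids=[#1:6@99 #2:6@99] asks=[#4:4@103]
After op 5 cancel(order #1): fills=none; bids=[#2:6@99] asks=[#4:4@103]
After op 6 [order #5] limit_sell(price=95, qty=1): fills=#2x#5:1@99; bids=[#2:5@99] asks=[#4:4@103]
After op 7 [order #6] limit_sell(price=99, qty=6): fills=#2x#6:5@99; bids=[-] asks=[#6:1@99 #4:4@103]

Answer: 1@99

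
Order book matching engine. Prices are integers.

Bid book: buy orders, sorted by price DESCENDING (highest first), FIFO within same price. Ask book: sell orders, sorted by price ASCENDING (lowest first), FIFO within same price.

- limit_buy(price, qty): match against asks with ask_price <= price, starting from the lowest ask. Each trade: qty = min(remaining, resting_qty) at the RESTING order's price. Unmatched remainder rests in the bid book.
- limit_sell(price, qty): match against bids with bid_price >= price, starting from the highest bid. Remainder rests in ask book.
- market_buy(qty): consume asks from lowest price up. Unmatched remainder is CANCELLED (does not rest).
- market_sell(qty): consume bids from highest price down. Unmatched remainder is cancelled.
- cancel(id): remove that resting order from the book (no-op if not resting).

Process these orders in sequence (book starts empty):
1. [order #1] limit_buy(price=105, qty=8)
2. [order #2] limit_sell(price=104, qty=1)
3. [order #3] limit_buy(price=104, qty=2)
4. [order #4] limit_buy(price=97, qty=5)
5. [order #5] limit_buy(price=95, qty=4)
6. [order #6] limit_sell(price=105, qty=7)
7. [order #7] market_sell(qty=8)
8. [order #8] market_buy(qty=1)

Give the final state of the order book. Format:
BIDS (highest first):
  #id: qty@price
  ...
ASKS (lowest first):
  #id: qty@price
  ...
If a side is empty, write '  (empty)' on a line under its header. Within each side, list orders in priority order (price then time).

Answer: BIDS (highest first):
  #5: 3@95
ASKS (lowest first):
  (empty)

Derivation:
After op 1 [order #1] limit_buy(price=105, qty=8): fills=none; bids=[#1:8@105] asks=[-]
After op 2 [order #2] limit_sell(price=104, qty=1): fills=#1x#2:1@105; bids=[#1:7@105] asks=[-]
After op 3 [order #3] limit_buy(price=104, qty=2): fills=none; bids=[#1:7@105 #3:2@104] asks=[-]
After op 4 [order #4] limit_buy(price=97, qty=5): fills=none; bids=[#1:7@105 #3:2@104 #4:5@97] asks=[-]
After op 5 [order #5] limit_buy(price=95, qty=4): fills=none; bids=[#1:7@105 #3:2@104 #4:5@97 #5:4@95] asks=[-]
After op 6 [order #6] limit_sell(price=105, qty=7): fills=#1x#6:7@105; bids=[#3:2@104 #4:5@97 #5:4@95] asks=[-]
After op 7 [order #7] market_sell(qty=8): fills=#3x#7:2@104 #4x#7:5@97 #5x#7:1@95; bids=[#5:3@95] asks=[-]
After op 8 [order #8] market_buy(qty=1): fills=none; bids=[#5:3@95] asks=[-]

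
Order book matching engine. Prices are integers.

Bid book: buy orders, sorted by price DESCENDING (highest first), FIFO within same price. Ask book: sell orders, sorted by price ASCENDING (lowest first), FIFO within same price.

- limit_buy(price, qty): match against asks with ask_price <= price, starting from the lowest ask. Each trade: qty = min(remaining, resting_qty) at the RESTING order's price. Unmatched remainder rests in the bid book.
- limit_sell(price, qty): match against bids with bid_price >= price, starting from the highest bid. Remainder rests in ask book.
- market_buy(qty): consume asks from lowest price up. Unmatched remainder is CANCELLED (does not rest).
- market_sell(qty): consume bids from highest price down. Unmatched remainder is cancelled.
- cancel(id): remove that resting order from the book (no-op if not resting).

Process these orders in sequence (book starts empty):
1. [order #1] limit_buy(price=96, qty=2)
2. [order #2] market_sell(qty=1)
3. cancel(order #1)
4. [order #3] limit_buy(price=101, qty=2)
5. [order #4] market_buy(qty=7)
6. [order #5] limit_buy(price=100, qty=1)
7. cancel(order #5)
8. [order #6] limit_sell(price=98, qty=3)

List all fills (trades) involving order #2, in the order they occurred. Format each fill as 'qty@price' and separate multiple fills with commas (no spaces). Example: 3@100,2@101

Answer: 1@96

Derivation:
After op 1 [order #1] limit_buy(price=96, qty=2): fills=none; bids=[#1:2@96] asks=[-]
After op 2 [order #2] market_sell(qty=1): fills=#1x#2:1@96; bids=[#1:1@96] asks=[-]
After op 3 cancel(order #1): fills=none; bids=[-] asks=[-]
After op 4 [order #3] limit_buy(price=101, qty=2): fills=none; bids=[#3:2@101] asks=[-]
After op 5 [order #4] market_buy(qty=7): fills=none; bids=[#3:2@101] asks=[-]
After op 6 [order #5] limit_buy(price=100, qty=1): fills=none; bids=[#3:2@101 #5:1@100] asks=[-]
After op 7 cancel(order #5): fills=none; bids=[#3:2@101] asks=[-]
After op 8 [order #6] limit_sell(price=98, qty=3): fills=#3x#6:2@101; bids=[-] asks=[#6:1@98]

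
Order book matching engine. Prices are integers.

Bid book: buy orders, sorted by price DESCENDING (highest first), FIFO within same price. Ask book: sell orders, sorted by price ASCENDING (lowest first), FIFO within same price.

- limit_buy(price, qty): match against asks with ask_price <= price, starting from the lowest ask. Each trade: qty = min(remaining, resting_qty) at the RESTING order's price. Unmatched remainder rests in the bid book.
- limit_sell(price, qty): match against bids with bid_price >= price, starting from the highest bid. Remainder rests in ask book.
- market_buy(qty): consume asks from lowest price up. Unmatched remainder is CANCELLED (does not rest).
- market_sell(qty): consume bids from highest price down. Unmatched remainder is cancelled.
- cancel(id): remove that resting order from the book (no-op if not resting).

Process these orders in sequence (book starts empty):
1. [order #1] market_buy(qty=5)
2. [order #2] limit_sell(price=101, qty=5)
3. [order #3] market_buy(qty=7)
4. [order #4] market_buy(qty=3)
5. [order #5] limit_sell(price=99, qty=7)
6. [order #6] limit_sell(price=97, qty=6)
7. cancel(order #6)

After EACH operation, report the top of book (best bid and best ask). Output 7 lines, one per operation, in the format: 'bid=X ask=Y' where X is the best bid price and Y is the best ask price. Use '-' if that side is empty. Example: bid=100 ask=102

Answer: bid=- ask=-
bid=- ask=101
bid=- ask=-
bid=- ask=-
bid=- ask=99
bid=- ask=97
bid=- ask=99

Derivation:
After op 1 [order #1] market_buy(qty=5): fills=none; bids=[-] asks=[-]
After op 2 [order #2] limit_sell(price=101, qty=5): fills=none; bids=[-] asks=[#2:5@101]
After op 3 [order #3] market_buy(qty=7): fills=#3x#2:5@101; bids=[-] asks=[-]
After op 4 [order #4] market_buy(qty=3): fills=none; bids=[-] asks=[-]
After op 5 [order #5] limit_sell(price=99, qty=7): fills=none; bids=[-] asks=[#5:7@99]
After op 6 [order #6] limit_sell(price=97, qty=6): fills=none; bids=[-] asks=[#6:6@97 #5:7@99]
After op 7 cancel(order #6): fills=none; bids=[-] asks=[#5:7@99]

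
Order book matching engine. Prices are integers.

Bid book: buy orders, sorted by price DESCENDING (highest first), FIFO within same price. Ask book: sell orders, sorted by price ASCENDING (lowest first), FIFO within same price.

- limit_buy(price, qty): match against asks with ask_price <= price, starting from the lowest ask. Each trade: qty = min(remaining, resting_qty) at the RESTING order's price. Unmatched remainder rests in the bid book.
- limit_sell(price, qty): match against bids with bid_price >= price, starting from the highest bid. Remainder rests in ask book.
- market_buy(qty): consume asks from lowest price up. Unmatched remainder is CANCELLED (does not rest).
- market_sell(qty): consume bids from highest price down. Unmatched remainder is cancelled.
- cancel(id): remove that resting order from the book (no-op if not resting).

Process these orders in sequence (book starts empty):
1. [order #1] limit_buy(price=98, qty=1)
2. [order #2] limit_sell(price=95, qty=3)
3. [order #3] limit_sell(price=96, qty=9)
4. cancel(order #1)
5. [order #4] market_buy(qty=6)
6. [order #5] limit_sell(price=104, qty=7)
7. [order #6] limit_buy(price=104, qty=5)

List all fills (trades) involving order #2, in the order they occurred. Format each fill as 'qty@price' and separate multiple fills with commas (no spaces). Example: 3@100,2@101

After op 1 [order #1] limit_buy(price=98, qty=1): fills=none; bids=[#1:1@98] asks=[-]
After op 2 [order #2] limit_sell(price=95, qty=3): fills=#1x#2:1@98; bids=[-] asks=[#2:2@95]
After op 3 [order #3] limit_sell(price=96, qty=9): fills=none; bids=[-] asks=[#2:2@95 #3:9@96]
After op 4 cancel(order #1): fills=none; bids=[-] asks=[#2:2@95 #3:9@96]
After op 5 [order #4] market_buy(qty=6): fills=#4x#2:2@95 #4x#3:4@96; bids=[-] asks=[#3:5@96]
After op 6 [order #5] limit_sell(price=104, qty=7): fills=none; bids=[-] asks=[#3:5@96 #5:7@104]
After op 7 [order #6] limit_buy(price=104, qty=5): fills=#6x#3:5@96; bids=[-] asks=[#5:7@104]

Answer: 1@98,2@95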